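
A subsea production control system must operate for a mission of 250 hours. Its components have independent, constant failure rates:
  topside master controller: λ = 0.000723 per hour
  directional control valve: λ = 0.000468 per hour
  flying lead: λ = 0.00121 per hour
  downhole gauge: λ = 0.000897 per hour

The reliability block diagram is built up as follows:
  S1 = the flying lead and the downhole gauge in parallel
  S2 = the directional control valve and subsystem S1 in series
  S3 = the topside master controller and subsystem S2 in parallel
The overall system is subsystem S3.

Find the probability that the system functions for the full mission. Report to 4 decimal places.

0.9740

R(topside master controller) = exp(−0.000723 × 250) = 0.834644
R(directional control valve) = exp(−0.000468 × 250) = 0.889585
R(flying lead) = exp(−0.00121 × 250) = 0.738968
R(downhole gauge) = exp(−0.000897 × 250) = 0.799115
Parallel (flying lead and downhole gauge): 1 − (1 − 0.738968)(1 − 0.799115) = 0.947563
Series (directional control valve and [0.947563]): 0.889585 × 0.947563 = 0.842938
Parallel (topside master controller and [0.842938]): 1 − (1 − 0.834644)(1 − 0.842938) = 0.9740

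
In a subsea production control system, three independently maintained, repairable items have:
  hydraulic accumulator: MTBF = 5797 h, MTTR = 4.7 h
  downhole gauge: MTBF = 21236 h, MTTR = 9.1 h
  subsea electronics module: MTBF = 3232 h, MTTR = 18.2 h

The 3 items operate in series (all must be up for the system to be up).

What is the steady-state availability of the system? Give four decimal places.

0.9932

A(hydraulic accumulator) = MTBF/(MTBF+MTTR) = 5797/(5797+4.7) = 0.999190
A(downhole gauge) = MTBF/(MTBF+MTTR) = 21236/(21236+9.1) = 0.999572
A(subsea electronics module) = MTBF/(MTBF+MTTR) = 3232/(3232+18.2) = 0.994400
Series availability: 0.999190 × 0.999572 × 0.994400 = 0.9932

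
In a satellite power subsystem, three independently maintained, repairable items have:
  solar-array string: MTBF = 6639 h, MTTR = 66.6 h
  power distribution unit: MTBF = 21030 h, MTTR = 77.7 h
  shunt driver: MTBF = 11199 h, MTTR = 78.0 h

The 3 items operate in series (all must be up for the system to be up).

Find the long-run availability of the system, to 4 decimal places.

A(solar-array string) = MTBF/(MTBF+MTTR) = 6639/(6639+66.6) = 0.990068
A(power distribution unit) = MTBF/(MTBF+MTTR) = 21030/(21030+77.7) = 0.996319
A(shunt driver) = MTBF/(MTBF+MTTR) = 11199/(11199+78.0) = 0.993083
Series availability: 0.990068 × 0.996319 × 0.993083 = 0.9796

0.9796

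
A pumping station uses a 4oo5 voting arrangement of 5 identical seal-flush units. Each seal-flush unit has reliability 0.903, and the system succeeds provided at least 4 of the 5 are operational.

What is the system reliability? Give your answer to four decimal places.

R = Σ_{i=4}^{5} C(5,i) p^i (1−p)^{5−i} with p = 0.903
C(5,4)·0.903^4·0.097^1 = 0.322473
C(5,5)·0.903^5·0.097^0 = 0.600397
Sum = 0.9229

0.9229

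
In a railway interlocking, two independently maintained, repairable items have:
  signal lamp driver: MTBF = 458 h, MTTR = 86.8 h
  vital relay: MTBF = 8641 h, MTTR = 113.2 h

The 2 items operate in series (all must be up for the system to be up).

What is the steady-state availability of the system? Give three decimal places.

0.830

A(signal lamp driver) = MTBF/(MTBF+MTTR) = 458/(458+86.8) = 0.840675
A(vital relay) = MTBF/(MTBF+MTTR) = 8641/(8641+113.2) = 0.987069
Series availability: 0.840675 × 0.987069 = 0.830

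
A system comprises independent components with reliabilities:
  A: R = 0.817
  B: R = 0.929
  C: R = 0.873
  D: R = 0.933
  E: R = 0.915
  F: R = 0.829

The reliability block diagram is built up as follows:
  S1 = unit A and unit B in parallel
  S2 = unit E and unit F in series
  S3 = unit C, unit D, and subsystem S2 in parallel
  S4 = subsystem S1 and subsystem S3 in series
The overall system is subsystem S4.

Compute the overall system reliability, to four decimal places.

Parallel (A and B): 1 − (1 − 0.817000)(1 − 0.929000) = 0.987007
Series (E and F): 0.915000 × 0.829000 = 0.758535
Parallel (C, D, and [0.758535]): 1 − (1 − 0.873000)(1 − 0.933000)(1 − 0.758535) = 0.997945
Series ([0.987007] and [0.997945]): 0.987007 × 0.997945 = 0.9850

0.9850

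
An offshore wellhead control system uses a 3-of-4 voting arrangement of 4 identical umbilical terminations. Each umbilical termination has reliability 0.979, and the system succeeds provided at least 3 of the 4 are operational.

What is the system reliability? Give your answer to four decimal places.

R = Σ_{i=3}^{4} C(4,i) p^i (1−p)^{4−i} with p = 0.979
C(4,3)·0.979^3·0.021^1 = 0.078818
C(4,4)·0.979^4·0.021^0 = 0.918609
Sum = 0.9974

0.9974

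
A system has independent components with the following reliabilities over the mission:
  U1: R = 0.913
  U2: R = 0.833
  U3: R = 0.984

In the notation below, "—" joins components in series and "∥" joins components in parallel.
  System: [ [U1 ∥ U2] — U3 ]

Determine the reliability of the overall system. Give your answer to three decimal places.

0.970

Parallel (U1 and U2): 1 − (1 − 0.91300)(1 − 0.83300) = 0.98547
Series ([0.98547] and U3): 0.98547 × 0.98400 = 0.970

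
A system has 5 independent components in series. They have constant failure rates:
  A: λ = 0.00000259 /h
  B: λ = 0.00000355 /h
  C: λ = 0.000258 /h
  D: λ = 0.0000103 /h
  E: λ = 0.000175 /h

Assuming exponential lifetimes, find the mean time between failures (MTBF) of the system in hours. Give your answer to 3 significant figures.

2220

Series of exponential components: λ_sys = Σ λ_i
λ_sys = 0.00000259 + 0.00000355 + 0.000258 + 0.0000103 + 0.000175 = 4.4944e-04 /h
MTBF = 1 / λ_sys = 2220 h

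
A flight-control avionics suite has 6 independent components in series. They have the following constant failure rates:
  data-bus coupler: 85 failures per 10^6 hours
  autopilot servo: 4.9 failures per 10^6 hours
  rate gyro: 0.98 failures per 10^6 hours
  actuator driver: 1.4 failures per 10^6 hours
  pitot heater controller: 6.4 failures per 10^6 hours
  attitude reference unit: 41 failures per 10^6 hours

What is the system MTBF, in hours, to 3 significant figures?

Series of exponential components: λ_sys = Σ λ_i
λ_sys = 0.000085 + 0.0000049 + 0.00000098 + 0.0000014 + 0.0000064 + 0.000041 = 1.3968e-04 /h
MTBF = 1 / λ_sys = 7160 h

7160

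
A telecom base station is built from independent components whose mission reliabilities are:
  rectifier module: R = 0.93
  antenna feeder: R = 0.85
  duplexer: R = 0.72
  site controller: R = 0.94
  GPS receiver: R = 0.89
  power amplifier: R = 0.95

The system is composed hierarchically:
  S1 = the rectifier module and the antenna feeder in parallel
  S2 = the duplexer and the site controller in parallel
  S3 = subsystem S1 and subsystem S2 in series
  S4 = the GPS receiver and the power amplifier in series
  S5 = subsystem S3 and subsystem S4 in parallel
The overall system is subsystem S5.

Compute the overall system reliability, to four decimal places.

Parallel (rectifier module and antenna feeder): 1 − (1 − 0.930000)(1 − 0.850000) = 0.989500
Parallel (duplexer and site controller): 1 − (1 − 0.720000)(1 − 0.940000) = 0.983200
Series ([0.989500] and [0.983200]): 0.989500 × 0.983200 = 0.972876
Series (GPS receiver and power amplifier): 0.890000 × 0.950000 = 0.845500
Parallel ([0.972876] and [0.845500]): 1 − (1 − 0.972876)(1 − 0.845500) = 0.9958

0.9958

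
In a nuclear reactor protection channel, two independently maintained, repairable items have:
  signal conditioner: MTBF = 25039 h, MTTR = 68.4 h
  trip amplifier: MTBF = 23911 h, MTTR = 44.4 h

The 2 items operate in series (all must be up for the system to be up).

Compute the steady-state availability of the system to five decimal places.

A(signal conditioner) = MTBF/(MTBF+MTTR) = 25039/(25039+68.4) = 0.997276
A(trip amplifier) = MTBF/(MTBF+MTTR) = 23911/(23911+44.4) = 0.998147
Series availability: 0.997276 × 0.998147 = 0.99543

0.99543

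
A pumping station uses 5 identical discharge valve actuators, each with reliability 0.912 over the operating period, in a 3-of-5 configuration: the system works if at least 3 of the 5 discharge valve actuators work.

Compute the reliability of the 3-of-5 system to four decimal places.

R = Σ_{i=3}^{5} C(5,i) p^i (1−p)^{5−i} with p = 0.912
C(5,3)·0.912^3·0.088^2 = 0.058742
C(5,4)·0.912^4·0.088^1 = 0.304391
C(5,5)·0.912^5·0.088^0 = 0.630920
Sum = 0.9941

0.9941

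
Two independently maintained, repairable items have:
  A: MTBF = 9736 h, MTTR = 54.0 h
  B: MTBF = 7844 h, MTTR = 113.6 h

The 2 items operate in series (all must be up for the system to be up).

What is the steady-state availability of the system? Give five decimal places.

0.98029

A(A) = MTBF/(MTBF+MTTR) = 9736/(9736+54.0) = 0.994484
A(B) = MTBF/(MTBF+MTTR) = 7844/(7844+113.6) = 0.985724
Series availability: 0.994484 × 0.985724 = 0.98029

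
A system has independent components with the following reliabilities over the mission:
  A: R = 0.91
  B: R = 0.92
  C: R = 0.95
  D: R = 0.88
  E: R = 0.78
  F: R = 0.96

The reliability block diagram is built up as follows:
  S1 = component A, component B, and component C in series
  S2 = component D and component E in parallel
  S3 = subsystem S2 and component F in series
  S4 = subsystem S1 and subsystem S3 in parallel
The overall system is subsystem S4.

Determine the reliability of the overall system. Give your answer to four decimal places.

0.9866

Series (A, B, and C): 0.910000 × 0.920000 × 0.950000 = 0.795340
Parallel (D and E): 1 − (1 − 0.880000)(1 − 0.780000) = 0.973600
Series ([0.973600] and F): 0.973600 × 0.960000 = 0.934656
Parallel ([0.795340] and [0.934656]): 1 − (1 − 0.795340)(1 − 0.934656) = 0.9866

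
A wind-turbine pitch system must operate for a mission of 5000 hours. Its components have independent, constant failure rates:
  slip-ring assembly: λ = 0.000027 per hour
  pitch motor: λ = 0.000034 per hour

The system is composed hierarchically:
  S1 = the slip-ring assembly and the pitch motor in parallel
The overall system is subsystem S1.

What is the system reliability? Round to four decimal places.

R(slip-ring assembly) = exp(−0.000027 × 5000) = 0.873716
R(pitch motor) = exp(−0.000034 × 5000) = 0.843665
Parallel (slip-ring assembly and pitch motor): 1 − (1 − 0.873716)(1 − 0.843665) = 0.9803

0.9803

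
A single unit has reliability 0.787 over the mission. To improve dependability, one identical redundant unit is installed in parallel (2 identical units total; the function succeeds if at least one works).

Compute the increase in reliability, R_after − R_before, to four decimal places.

R_before = 0.787
R_after = 1 − (1 − 0.787)^2 = 0.9546
ΔR = 0.9546 − 0.787 = 0.1676

0.1676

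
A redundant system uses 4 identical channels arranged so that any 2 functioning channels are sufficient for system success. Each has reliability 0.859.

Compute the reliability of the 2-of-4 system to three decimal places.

0.990

R = Σ_{i=2}^{4} C(4,i) p^i (1−p)^{4−i} with p = 0.859
C(4,2)·0.859^2·0.141^2 = 0.08802
C(4,3)·0.859^3·0.141^1 = 0.35749
C(4,4)·0.859^4·0.141^0 = 0.54447
Sum = 0.990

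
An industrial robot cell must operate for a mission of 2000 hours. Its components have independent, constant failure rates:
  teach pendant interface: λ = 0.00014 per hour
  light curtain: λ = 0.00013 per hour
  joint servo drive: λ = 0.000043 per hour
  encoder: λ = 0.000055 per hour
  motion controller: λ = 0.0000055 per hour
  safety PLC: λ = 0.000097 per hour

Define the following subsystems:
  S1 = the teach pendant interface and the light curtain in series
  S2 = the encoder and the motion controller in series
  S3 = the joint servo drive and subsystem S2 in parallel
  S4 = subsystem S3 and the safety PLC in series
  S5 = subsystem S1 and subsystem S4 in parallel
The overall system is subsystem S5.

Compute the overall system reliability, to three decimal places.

0.923

R(teach pendant interface) = exp(−0.00014 × 2000) = 0.75578
R(light curtain) = exp(−0.00013 × 2000) = 0.77105
R(joint servo drive) = exp(−0.000043 × 2000) = 0.91759
R(encoder) = exp(−0.000055 × 2000) = 0.89583
R(motion controller) = exp(−0.0000055 × 2000) = 0.98906
R(safety PLC) = exp(−0.000097 × 2000) = 0.82366
Series (teach pendant interface and light curtain): 0.75578 × 0.77105 = 0.58274
Series (encoder and motion controller): 0.89583 × 0.98906 = 0.88603
Parallel (joint servo drive and [0.88603]): 1 − (1 − 0.91759)(1 − 0.88603) = 0.99061
Series ([0.99061] and safety PLC): 0.99061 × 0.82366 = 0.81593
Parallel ([0.58274] and [0.81593]): 1 − (1 − 0.58274)(1 − 0.81593) = 0.923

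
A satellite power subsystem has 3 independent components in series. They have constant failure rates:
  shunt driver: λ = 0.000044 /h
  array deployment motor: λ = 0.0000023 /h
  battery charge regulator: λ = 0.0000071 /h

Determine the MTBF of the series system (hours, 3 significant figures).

18700

Series of exponential components: λ_sys = Σ λ_i
λ_sys = 0.000044 + 0.0000023 + 0.0000071 = 5.3400e-05 /h
MTBF = 1 / λ_sys = 18700 h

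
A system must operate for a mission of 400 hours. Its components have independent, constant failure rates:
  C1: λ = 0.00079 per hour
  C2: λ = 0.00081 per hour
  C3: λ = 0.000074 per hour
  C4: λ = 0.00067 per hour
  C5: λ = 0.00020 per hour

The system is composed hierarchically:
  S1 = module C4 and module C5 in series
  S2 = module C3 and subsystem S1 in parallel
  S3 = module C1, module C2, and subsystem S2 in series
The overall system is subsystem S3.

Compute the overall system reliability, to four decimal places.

R(C1) = exp(−0.00079 × 400) = 0.729059
R(C2) = exp(−0.00081 × 400) = 0.723250
R(C3) = exp(−0.000074 × 400) = 0.970834
R(C4) = exp(−0.00067 × 400) = 0.764908
R(C5) = exp(−0.00020 × 400) = 0.923116
Series (C4 and C5): 0.764908 × 0.923116 = 0.706099
Parallel (C3 and [0.706099]): 1 − (1 − 0.970834)(1 − 0.706099) = 0.991428
Series (C1, C2, and [0.991428]): 0.729059 × 0.723250 × 0.991428 = 0.5228

0.5228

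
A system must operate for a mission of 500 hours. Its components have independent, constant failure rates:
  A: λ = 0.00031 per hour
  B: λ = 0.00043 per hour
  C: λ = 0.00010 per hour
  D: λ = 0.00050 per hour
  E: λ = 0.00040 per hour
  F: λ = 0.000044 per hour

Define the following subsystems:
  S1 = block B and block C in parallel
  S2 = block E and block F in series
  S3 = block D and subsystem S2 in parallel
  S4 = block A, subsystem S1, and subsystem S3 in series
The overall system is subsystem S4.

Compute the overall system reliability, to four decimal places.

R(A) = exp(−0.00031 × 500) = 0.856415
R(B) = exp(−0.00043 × 500) = 0.806541
R(C) = exp(−0.00010 × 500) = 0.951229
R(D) = exp(−0.00050 × 500) = 0.778801
R(E) = exp(−0.00040 × 500) = 0.818731
R(F) = exp(−0.000044 × 500) = 0.978240
Parallel (B and C): 1 − (1 − 0.806541)(1 − 0.951229) = 0.990565
Series (E and F): 0.818731 × 0.978240 = 0.800915
Parallel (D and [0.800915]): 1 − (1 − 0.778801)(1 − 0.800915) = 0.955963
Series (A, [0.990565], and [0.955963]): 0.856415 × 0.990565 × 0.955963 = 0.8110

0.8110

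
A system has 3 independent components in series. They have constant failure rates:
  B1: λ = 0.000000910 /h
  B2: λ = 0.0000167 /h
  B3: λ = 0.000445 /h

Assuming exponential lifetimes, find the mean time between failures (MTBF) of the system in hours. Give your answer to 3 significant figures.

2160

Series of exponential components: λ_sys = Σ λ_i
λ_sys = 0.000000910 + 0.0000167 + 0.000445 = 4.6261e-04 /h
MTBF = 1 / λ_sys = 2160 h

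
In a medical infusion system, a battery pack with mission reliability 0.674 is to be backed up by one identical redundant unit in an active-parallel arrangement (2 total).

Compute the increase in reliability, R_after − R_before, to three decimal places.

R_before = 0.674
R_after = 1 − (1 − 0.674)^2 = 0.894
ΔR = 0.894 − 0.674 = 0.220

0.220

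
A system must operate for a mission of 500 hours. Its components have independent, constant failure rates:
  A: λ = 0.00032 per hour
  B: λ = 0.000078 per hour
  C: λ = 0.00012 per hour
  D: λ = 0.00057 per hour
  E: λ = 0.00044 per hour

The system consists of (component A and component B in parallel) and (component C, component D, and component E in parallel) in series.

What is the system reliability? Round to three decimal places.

R(A) = exp(−0.00032 × 500) = 0.85214
R(B) = exp(−0.000078 × 500) = 0.96175
R(C) = exp(−0.00012 × 500) = 0.94176
R(D) = exp(−0.00057 × 500) = 0.75201
R(E) = exp(−0.00044 × 500) = 0.80252
Parallel (A and B): 1 − (1 − 0.85214)(1 − 0.96175) = 0.99434
Parallel (C, D, and E): 1 − (1 − 0.94176)(1 − 0.75201)(1 − 0.80252) = 0.99715
Series ([0.99434] and [0.99715]): 0.99434 × 0.99715 = 0.992

0.992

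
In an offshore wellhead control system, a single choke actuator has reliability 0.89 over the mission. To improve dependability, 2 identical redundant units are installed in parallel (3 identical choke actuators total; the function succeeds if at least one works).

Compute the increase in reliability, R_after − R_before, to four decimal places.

0.1087

R_before = 0.89
R_after = 1 − (1 − 0.89)^3 = 0.9987
ΔR = 0.9987 − 0.89 = 0.1087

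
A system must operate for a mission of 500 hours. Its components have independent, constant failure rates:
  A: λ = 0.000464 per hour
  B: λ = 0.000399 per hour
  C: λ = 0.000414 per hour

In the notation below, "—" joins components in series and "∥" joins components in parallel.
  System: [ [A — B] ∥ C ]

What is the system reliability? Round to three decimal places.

0.934

R(A) = exp(−0.000464 × 500) = 0.79295
R(B) = exp(−0.000399 × 500) = 0.81914
R(C) = exp(−0.000414 × 500) = 0.81302
Series (A and B): 0.79295 × 0.81914 = 0.64954
Parallel ([0.64954] and C): 1 − (1 − 0.64954)(1 − 0.81302) = 0.934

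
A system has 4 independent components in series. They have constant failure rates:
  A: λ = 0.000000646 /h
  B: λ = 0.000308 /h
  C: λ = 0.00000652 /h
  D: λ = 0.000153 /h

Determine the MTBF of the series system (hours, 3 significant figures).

Series of exponential components: λ_sys = Σ λ_i
λ_sys = 0.000000646 + 0.000308 + 0.00000652 + 0.000153 = 4.6817e-04 /h
MTBF = 1 / λ_sys = 2140 h

2140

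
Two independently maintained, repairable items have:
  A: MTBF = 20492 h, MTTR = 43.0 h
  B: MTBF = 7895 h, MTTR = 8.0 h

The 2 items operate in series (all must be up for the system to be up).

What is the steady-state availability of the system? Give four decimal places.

0.9969

A(A) = MTBF/(MTBF+MTTR) = 20492/(20492+43.0) = 0.997906
A(B) = MTBF/(MTBF+MTTR) = 7895/(7895+8.0) = 0.998988
Series availability: 0.997906 × 0.998988 = 0.9969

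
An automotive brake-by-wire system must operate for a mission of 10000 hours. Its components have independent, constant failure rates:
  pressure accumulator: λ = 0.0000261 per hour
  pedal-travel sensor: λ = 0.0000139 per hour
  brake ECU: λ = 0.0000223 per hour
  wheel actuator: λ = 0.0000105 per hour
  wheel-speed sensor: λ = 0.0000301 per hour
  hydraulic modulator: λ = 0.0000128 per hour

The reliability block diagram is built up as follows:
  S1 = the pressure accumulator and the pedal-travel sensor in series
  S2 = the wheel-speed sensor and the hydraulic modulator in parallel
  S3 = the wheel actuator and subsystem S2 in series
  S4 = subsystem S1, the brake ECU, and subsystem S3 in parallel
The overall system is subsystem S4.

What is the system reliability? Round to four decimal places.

R(pressure accumulator) = exp(−0.0000261 × 10000) = 0.770281
R(pedal-travel sensor) = exp(−0.0000139 × 10000) = 0.870228
R(brake ECU) = exp(−0.0000223 × 10000) = 0.800115
R(wheel actuator) = exp(−0.0000105 × 10000) = 0.900325
R(wheel-speed sensor) = exp(−0.0000301 × 10000) = 0.740078
R(hydraulic modulator) = exp(−0.0000128 × 10000) = 0.879853
Series (pressure accumulator and pedal-travel sensor): 0.770281 × 0.870228 = 0.670320
Parallel (wheel-speed sensor and hydraulic modulator): 1 − (1 − 0.740078)(1 − 0.879853) = 0.968771
Series (wheel actuator and [0.968771]): 0.900325 × 0.968771 = 0.872209
Parallel ([0.670320], brake ECU, and [0.872209]): 1 − (1 − 0.670320)(1 − 0.800115)(1 − 0.872209) = 0.9916

0.9916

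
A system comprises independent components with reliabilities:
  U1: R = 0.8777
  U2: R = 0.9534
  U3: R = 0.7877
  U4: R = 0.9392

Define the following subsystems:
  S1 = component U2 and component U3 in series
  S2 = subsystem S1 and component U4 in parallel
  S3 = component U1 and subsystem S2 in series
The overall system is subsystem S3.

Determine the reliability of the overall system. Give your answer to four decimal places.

0.8644

Series (U2 and U3): 0.953400 × 0.787700 = 0.750993
Parallel ([0.750993] and U4): 1 − (1 − 0.750993)(1 − 0.939200) = 0.984860
Series (U1 and [0.984860]): 0.877700 × 0.984860 = 0.8644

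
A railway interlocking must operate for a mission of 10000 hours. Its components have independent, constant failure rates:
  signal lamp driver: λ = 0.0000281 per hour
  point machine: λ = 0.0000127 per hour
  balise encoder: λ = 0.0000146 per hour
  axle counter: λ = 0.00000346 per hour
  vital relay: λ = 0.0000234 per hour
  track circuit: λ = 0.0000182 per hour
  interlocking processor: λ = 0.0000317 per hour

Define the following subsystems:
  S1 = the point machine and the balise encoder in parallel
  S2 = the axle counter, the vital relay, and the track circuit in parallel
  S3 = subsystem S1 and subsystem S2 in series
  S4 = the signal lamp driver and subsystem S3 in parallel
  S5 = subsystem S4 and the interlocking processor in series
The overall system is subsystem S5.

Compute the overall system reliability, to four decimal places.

R(signal lamp driver) = exp(−0.0000281 × 10000) = 0.755028
R(point machine) = exp(−0.0000127 × 10000) = 0.880734
R(balise encoder) = exp(−0.0000146 × 10000) = 0.864158
R(axle counter) = exp(−0.00000346 × 10000) = 0.965992
R(vital relay) = exp(−0.0000234 × 10000) = 0.791362
R(track circuit) = exp(−0.0000182 × 10000) = 0.833601
R(interlocking processor) = exp(−0.0000317 × 10000) = 0.728331
Parallel (point machine and balise encoder): 1 − (1 − 0.880734)(1 − 0.864158) = 0.983799
Parallel (axle counter, vital relay, and track circuit): 1 − (1 − 0.965992)(1 − 0.791362)(1 − 0.833601) = 0.998819
Series ([0.983799] and [0.998819]): 0.983799 × 0.998819 = 0.982637
Parallel (signal lamp driver and [0.982637]): 1 − (1 − 0.755028)(1 − 0.982637) = 0.995747
Series ([0.995747] and interlocking processor): 0.995747 × 0.728331 = 0.7252

0.7252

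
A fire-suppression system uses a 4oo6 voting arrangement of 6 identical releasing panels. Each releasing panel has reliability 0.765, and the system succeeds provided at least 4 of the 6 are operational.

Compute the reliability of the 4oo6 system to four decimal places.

0.8536

R = Σ_{i=4}^{6} C(6,i) p^i (1−p)^{6−i} with p = 0.765
C(6,4)·0.765^4·0.235^2 = 0.283709
C(6,5)·0.765^5·0.235^1 = 0.369425
C(6,6)·0.765^6·0.235^0 = 0.200433
Sum = 0.8536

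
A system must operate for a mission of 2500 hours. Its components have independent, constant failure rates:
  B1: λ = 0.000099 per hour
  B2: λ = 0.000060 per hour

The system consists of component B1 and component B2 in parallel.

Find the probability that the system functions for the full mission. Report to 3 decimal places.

0.969

R(B1) = exp(−0.000099 × 2500) = 0.78075
R(B2) = exp(−0.000060 × 2500) = 0.86071
Parallel (B1 and B2): 1 − (1 − 0.78075)(1 − 0.86071) = 0.969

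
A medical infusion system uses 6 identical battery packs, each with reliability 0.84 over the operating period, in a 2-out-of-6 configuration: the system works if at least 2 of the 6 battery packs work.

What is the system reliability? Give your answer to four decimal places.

0.9995

R = Σ_{i=2}^{6} C(6,i) p^i (1−p)^{6−i} with p = 0.84
C(6,2)·0.84^2·0.16^4 = 0.006936
C(6,3)·0.84^3·0.16^3 = 0.048554
C(6,4)·0.84^4·0.16^2 = 0.191183
C(6,5)·0.84^5·0.16^1 = 0.401483
C(6,6)·0.84^6·0.16^0 = 0.351298
Sum = 0.9995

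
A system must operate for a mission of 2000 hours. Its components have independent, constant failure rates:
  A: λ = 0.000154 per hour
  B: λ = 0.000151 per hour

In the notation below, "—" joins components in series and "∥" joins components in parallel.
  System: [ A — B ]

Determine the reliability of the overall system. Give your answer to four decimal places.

R(A) = exp(−0.000154 × 2000) = 0.734915
R(B) = exp(−0.000151 × 2000) = 0.739338
Series (A and B): 0.734915 × 0.739338 = 0.5434

0.5434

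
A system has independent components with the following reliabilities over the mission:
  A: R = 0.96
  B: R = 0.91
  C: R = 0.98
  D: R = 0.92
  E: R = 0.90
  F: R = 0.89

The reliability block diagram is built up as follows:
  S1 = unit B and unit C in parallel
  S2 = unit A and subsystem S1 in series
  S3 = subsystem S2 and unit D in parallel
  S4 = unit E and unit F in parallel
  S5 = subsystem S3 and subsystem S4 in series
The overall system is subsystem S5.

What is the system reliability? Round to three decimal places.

0.986

Parallel (B and C): 1 − (1 − 0.91000)(1 − 0.98000) = 0.99820
Series (A and [0.99820]): 0.96000 × 0.99820 = 0.95827
Parallel ([0.95827] and D): 1 − (1 − 0.95827)(1 − 0.92000) = 0.99666
Parallel (E and F): 1 − (1 − 0.90000)(1 − 0.89000) = 0.98900
Series ([0.99666] and [0.98900]): 0.99666 × 0.98900 = 0.986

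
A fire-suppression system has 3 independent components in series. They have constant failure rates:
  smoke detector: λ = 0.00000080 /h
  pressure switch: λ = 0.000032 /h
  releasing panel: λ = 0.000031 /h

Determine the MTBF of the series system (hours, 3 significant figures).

15700

Series of exponential components: λ_sys = Σ λ_i
λ_sys = 0.00000080 + 0.000032 + 0.000031 = 6.3800e-05 /h
MTBF = 1 / λ_sys = 15700 h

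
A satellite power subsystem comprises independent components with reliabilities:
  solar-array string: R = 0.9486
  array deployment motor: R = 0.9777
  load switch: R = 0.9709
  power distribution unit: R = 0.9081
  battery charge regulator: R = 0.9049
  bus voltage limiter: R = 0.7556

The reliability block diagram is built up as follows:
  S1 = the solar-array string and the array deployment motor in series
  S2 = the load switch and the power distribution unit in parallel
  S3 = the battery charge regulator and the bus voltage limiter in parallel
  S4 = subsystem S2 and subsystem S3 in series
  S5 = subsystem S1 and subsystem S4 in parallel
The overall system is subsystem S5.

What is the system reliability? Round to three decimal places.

0.998

Series (solar-array string and array deployment motor): 0.94860 × 0.97770 = 0.92745
Parallel (load switch and power distribution unit): 1 − (1 − 0.97090)(1 − 0.90810) = 0.99733
Parallel (battery charge regulator and bus voltage limiter): 1 − (1 − 0.90490)(1 − 0.75560) = 0.97676
Series ([0.99733] and [0.97676]): 0.99733 × 0.97676 = 0.97415
Parallel ([0.92745] and [0.97415]): 1 − (1 − 0.92745)(1 − 0.97415) = 0.998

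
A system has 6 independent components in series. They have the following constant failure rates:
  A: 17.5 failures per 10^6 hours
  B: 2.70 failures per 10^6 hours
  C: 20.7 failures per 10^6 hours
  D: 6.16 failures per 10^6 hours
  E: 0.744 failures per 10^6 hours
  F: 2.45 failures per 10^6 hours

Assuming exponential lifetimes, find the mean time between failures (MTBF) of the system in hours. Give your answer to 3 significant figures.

Series of exponential components: λ_sys = Σ λ_i
λ_sys = 0.0000175 + 0.00000270 + 0.0000207 + 0.00000616 + 0.000000744 + 0.00000245 = 5.0254e-05 /h
MTBF = 1 / λ_sys = 19900 h

19900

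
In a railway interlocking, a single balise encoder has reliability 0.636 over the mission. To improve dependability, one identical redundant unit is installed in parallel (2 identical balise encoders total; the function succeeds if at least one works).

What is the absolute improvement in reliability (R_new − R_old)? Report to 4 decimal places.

0.2315

R_before = 0.636
R_after = 1 − (1 − 0.636)^2 = 0.8675
ΔR = 0.8675 − 0.636 = 0.2315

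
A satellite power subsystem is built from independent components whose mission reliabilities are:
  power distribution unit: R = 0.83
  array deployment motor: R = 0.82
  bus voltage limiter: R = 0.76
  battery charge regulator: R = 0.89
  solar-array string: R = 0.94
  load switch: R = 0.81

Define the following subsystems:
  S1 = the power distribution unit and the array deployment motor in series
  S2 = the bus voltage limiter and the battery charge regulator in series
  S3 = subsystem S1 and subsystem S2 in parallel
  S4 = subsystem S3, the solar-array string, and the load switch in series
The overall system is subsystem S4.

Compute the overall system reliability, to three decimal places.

0.683

Series (power distribution unit and array deployment motor): 0.83000 × 0.82000 = 0.68060
Series (bus voltage limiter and battery charge regulator): 0.76000 × 0.89000 = 0.67640
Parallel ([0.68060] and [0.67640]): 1 − (1 − 0.68060)(1 − 0.67640) = 0.89664
Series ([0.89664], solar-array string, and load switch): 0.89664 × 0.94000 × 0.81000 = 0.683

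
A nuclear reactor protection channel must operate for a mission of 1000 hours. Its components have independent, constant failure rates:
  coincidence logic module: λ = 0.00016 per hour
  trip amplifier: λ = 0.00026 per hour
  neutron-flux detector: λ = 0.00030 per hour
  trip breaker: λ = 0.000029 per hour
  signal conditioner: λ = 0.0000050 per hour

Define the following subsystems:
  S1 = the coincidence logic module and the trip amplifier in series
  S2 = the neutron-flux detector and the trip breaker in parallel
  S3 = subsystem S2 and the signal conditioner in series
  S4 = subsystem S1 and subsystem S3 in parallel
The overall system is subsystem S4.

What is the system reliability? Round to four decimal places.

0.9958

R(coincidence logic module) = exp(−0.00016 × 1000) = 0.852144
R(trip amplifier) = exp(−0.00026 × 1000) = 0.771052
R(neutron-flux detector) = exp(−0.00030 × 1000) = 0.740818
R(trip breaker) = exp(−0.000029 × 1000) = 0.971416
R(signal conditioner) = exp(−0.0000050 × 1000) = 0.995012
Series (coincidence logic module and trip amplifier): 0.852144 × 0.771052 = 0.657047
Parallel (neutron-flux detector and trip breaker): 1 − (1 − 0.740818)(1 − 0.971416) = 0.992592
Series ([0.992592] and signal conditioner): 0.992592 × 0.995012 = 0.987641
Parallel ([0.657047] and [0.987641]): 1 − (1 − 0.657047)(1 − 0.987641) = 0.9958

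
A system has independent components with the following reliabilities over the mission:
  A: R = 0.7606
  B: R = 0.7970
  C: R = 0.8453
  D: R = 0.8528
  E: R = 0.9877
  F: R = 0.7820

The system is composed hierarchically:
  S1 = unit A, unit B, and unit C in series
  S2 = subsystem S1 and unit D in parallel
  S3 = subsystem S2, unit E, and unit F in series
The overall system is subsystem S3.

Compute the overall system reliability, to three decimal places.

Series (A, B, and C): 0.76060 × 0.79700 × 0.84530 = 0.51242
Parallel ([0.51242] and D): 1 − (1 − 0.51242)(1 − 0.85280) = 0.92823
Series ([0.92823], E, and F): 0.92823 × 0.98770 × 0.78200 = 0.717

0.717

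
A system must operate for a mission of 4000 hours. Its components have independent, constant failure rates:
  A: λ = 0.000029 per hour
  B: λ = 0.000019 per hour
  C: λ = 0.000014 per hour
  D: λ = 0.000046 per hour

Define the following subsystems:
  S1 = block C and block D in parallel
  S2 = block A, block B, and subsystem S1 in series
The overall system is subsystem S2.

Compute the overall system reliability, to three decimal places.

R(A) = exp(−0.000029 × 4000) = 0.89048
R(B) = exp(−0.000019 × 4000) = 0.92682
R(C) = exp(−0.000014 × 4000) = 0.94554
R(D) = exp(−0.000046 × 4000) = 0.83194
Parallel (C and D): 1 − (1 − 0.94554)(1 − 0.83194) = 0.99085
Series (A, B, and [0.99085]): 0.89048 × 0.92682 × 0.99085 = 0.818

0.818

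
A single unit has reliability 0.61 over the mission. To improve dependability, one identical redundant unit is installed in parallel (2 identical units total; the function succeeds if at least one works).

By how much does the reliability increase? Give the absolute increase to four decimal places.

R_before = 0.61
R_after = 1 − (1 − 0.61)^2 = 0.8479
ΔR = 0.8479 − 0.61 = 0.2379

0.2379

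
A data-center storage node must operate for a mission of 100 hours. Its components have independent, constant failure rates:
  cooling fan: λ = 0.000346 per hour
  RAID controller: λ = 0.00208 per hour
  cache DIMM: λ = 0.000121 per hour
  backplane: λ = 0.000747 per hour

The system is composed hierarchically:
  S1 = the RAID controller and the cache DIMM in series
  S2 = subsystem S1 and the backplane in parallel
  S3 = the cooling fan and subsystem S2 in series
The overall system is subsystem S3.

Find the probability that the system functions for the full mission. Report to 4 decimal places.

R(cooling fan) = exp(−0.000346 × 100) = 0.965992
R(RAID controller) = exp(−0.00208 × 100) = 0.812207
R(cache DIMM) = exp(−0.000121 × 100) = 0.987973
R(backplane) = exp(−0.000747 × 100) = 0.928022
Series (RAID controller and cache DIMM): 0.812207 × 0.987973 = 0.802439
Parallel ([0.802439] and backplane): 1 − (1 − 0.802439)(1 − 0.928022) = 0.985780
Series (cooling fan and [0.985780]): 0.965992 × 0.985780 = 0.9523

0.9523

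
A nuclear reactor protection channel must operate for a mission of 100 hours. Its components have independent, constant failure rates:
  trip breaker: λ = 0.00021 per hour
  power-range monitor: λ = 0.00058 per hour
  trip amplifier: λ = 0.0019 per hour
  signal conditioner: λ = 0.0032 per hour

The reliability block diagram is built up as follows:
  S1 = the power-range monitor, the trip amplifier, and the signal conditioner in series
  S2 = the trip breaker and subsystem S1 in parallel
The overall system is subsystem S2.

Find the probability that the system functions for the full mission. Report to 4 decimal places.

0.9910

R(trip breaker) = exp(−0.00021 × 100) = 0.979219
R(power-range monitor) = exp(−0.00058 × 100) = 0.943650
R(trip amplifier) = exp(−0.0019 × 100) = 0.826959
R(signal conditioner) = exp(−0.0032 × 100) = 0.726149
Series (power-range monitor, trip amplifier, and signal conditioner): 0.943650 × 0.826959 × 0.726149 = 0.566658
Parallel (trip breaker and [0.566658]): 1 − (1 − 0.979219)(1 − 0.566658) = 0.9910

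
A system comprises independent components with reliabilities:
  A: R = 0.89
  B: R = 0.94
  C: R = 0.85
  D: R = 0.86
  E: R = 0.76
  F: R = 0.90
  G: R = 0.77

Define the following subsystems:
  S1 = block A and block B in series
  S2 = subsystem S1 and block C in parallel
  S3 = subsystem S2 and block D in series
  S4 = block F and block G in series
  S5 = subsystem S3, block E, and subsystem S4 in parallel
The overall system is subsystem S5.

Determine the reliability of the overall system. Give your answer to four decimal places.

Series (A and B): 0.890000 × 0.940000 = 0.836600
Parallel ([0.836600] and C): 1 − (1 − 0.836600)(1 − 0.850000) = 0.975490
Series ([0.975490] and D): 0.975490 × 0.860000 = 0.838921
Series (F and G): 0.900000 × 0.770000 = 0.693000
Parallel ([0.838921], E, and [0.693000]): 1 − (1 − 0.838921)(1 − 0.760000)(1 − 0.693000) = 0.9881

0.9881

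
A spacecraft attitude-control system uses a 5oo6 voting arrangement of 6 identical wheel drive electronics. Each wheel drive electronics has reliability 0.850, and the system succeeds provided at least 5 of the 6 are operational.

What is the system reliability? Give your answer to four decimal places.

R = Σ_{i=5}^{6} C(6,i) p^i (1−p)^{6−i} with p = 0.850
C(6,5)·0.850^5·0.150^1 = 0.399335
C(6,6)·0.850^6·0.150^0 = 0.377150
Sum = 0.7765

0.7765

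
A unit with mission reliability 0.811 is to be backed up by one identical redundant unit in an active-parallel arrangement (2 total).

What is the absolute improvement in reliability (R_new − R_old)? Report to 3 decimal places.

0.153

R_before = 0.811
R_after = 1 − (1 − 0.811)^2 = 0.964
ΔR = 0.964 − 0.811 = 0.153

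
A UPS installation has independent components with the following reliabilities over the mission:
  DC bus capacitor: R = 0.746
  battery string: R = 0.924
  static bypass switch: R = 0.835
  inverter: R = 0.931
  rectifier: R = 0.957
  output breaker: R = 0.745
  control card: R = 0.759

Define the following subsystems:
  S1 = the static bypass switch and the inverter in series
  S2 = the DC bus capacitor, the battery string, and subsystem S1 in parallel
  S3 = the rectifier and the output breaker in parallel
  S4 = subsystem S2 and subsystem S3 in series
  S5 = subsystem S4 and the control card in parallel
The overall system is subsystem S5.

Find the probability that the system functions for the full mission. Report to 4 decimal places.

Series (static bypass switch and inverter): 0.835000 × 0.931000 = 0.777385
Parallel (DC bus capacitor, battery string, and [0.777385]): 1 − (1 − 0.746000)(1 − 0.924000)(1 − 0.777385) = 0.995703
Parallel (rectifier and output breaker): 1 − (1 − 0.957000)(1 − 0.745000) = 0.989035
Series ([0.995703] and [0.989035]): 0.995703 × 0.989035 = 0.984785
Parallel ([0.984785] and control card): 1 − (1 − 0.984785)(1 − 0.759000) = 0.9963

0.9963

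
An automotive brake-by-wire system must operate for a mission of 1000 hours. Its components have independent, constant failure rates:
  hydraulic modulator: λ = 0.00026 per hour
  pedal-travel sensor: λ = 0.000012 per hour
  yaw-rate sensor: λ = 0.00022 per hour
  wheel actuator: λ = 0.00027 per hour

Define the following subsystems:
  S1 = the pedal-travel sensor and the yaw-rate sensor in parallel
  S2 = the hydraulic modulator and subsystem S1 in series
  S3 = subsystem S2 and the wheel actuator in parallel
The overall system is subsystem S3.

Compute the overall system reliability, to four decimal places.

R(hydraulic modulator) = exp(−0.00026 × 1000) = 0.771052
R(pedal-travel sensor) = exp(−0.000012 × 1000) = 0.988072
R(yaw-rate sensor) = exp(−0.00022 × 1000) = 0.802519
R(wheel actuator) = exp(−0.00027 × 1000) = 0.763379
Parallel (pedal-travel sensor and yaw-rate sensor): 1 − (1 − 0.988072)(1 − 0.802519) = 0.997644
Series (hydraulic modulator and [0.997644]): 0.771052 × 0.997644 = 0.769235
Parallel ([0.769235] and wheel actuator): 1 − (1 − 0.769235)(1 − 0.763379) = 0.9454

0.9454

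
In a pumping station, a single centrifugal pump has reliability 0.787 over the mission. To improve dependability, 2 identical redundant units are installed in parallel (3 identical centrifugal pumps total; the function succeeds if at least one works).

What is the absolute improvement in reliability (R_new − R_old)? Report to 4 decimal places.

R_before = 0.787
R_after = 1 − (1 − 0.787)^3 = 0.9903
ΔR = 0.9903 − 0.787 = 0.2033

0.2033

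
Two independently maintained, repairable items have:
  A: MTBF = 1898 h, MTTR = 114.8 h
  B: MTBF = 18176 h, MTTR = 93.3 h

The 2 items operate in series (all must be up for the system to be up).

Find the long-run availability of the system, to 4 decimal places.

A(A) = MTBF/(MTBF+MTTR) = 1898/(1898+114.8) = 0.942965
A(B) = MTBF/(MTBF+MTTR) = 18176/(18176+93.3) = 0.994893
Series availability: 0.942965 × 0.994893 = 0.9381

0.9381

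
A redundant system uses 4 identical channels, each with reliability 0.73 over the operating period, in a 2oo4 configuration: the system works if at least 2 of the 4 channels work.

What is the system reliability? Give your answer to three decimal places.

R = Σ_{i=2}^{4} C(4,i) p^i (1−p)^{4−i} with p = 0.73
C(4,2)·0.73^2·0.27^2 = 0.23309
C(4,3)·0.73^3·0.27^1 = 0.42014
C(4,4)·0.73^4·0.27^0 = 0.28398
Sum = 0.937

0.937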